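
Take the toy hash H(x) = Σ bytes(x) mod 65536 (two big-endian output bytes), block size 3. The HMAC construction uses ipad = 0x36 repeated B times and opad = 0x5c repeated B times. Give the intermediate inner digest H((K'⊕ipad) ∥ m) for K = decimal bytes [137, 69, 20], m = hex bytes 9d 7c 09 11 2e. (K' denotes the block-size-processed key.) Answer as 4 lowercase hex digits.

Key decimal bytes [137, 69, 20] = 89 45 14 is exactly B = 3 bytes: K' = 89 45 14.
K' ⊕ ipad = bf 73 22.
Inner input = bf 73 22 ∥ 9d 7c 09 11 2e.
Inner hash: sum = 191+115+34+157+124+9+17+46 = 693 → 02 b5.

02b5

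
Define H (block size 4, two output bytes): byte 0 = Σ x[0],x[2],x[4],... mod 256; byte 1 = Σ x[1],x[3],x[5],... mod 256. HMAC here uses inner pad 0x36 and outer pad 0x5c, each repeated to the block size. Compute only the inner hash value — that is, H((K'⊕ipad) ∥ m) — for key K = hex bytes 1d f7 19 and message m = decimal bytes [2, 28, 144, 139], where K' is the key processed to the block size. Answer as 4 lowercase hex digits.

Key hex bytes 1d f7 19 is 3 bytes ≤ B = 4; zero-pad to 4 bytes: K' = 1d f7 19 00.
K' ⊕ ipad = 2b c1 2f 36.
Inner input = 2b c1 2f 36 ∥ 02 1c 90 8b.
Inner hash: even-index sum = 236 mod 256 = 236; odd-index sum = 414 mod 256 = 158 → ec 9e.

ec9e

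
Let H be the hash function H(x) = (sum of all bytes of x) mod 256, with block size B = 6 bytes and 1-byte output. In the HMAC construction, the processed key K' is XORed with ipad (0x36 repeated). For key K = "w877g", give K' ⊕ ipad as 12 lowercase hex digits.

Key "w877g" = 77 38 37 37 67 is 5 bytes ≤ B = 6; zero-pad to 6 bytes: K' = 77 38 37 37 67 00.
XOR each byte with 0x36: 77⊕36=41, 38⊕36=0e, 37⊕36=01, 37⊕36=01, 67⊕36=51, 00⊕36=36.

410e01015136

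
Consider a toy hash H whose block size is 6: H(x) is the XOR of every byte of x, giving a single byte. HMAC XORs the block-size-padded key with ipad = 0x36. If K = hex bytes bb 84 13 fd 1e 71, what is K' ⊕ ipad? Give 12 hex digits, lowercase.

Key hex bytes bb 84 13 fd 1e 71 is exactly B = 6 bytes: K' = bb 84 13 fd 1e 71.
XOR each byte with 0x36: bb⊕36=8d, 84⊕36=b2, 13⊕36=25, fd⊕36=cb, 1e⊕36=28, 71⊕36=47.

8db225cb2847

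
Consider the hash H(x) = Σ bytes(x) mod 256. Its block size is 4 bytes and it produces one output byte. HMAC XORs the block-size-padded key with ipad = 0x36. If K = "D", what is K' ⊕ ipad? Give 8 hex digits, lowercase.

Key "D" = 44 is 1 byte ≤ B = 4; zero-pad to 4 bytes: K' = 44 00 00 00.
XOR each byte with 0x36: 44⊕36=72, 00⊕36=36, 00⊕36=36, 00⊕36=36.

72363636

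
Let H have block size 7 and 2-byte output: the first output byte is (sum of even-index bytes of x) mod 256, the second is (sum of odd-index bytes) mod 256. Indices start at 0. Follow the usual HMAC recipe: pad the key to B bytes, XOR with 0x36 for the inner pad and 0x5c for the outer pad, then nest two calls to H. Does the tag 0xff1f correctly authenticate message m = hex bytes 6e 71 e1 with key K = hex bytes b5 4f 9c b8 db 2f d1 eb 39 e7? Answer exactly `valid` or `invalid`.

Key hex bytes b5 4f 9c b8 db 2f d1 eb 39 e7 is 10 bytes > B = 7, so hash it first: H(key) = 36 08, then zero-pad to 7 bytes: K' = 36 08 00 00 00 00 00.
K' ⊕ ipad = 00 3e 36 36 36 36 36; K' ⊕ opad = 6a 54 5c 5c 5c 5c 5c.
Inner hash: even-index sum = 275 mod 256 = 19; odd-index sum = 505 mod 256 = 249 → 13 f9.
Outer hash (recomputed tag): even-index sum = 631 mod 256 = 119; odd-index sum = 287 mod 256 = 31 → 77 1f.
Recomputed tag = 771f; claimed = ff1f → mismatch.

invalid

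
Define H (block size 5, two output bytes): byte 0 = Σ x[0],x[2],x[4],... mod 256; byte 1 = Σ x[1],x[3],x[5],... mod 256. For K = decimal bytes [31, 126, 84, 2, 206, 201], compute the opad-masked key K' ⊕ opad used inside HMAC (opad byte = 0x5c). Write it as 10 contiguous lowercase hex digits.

Key decimal bytes [31, 126, 84, 2, 206, 201] = 1f 7e 54 02 ce c9 is 6 bytes > B = 5, so hash it first: H(key) = 41 49, then zero-pad to 5 bytes: K' = 41 49 00 00 00.
XOR each byte with 0x5c: 41⊕5c=1d, 49⊕5c=15, 00⊕5c=5c, 00⊕5c=5c, 00⊕5c=5c.

1d155c5c5c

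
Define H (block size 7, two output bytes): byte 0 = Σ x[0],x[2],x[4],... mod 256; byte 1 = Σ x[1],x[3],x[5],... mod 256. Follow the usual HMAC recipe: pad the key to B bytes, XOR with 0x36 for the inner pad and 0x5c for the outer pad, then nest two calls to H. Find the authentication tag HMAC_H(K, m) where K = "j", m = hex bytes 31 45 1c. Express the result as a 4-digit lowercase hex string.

3957

Key "j" = 6a is 1 byte ≤ B = 7; zero-pad to 7 bytes: K' = 6a 00 00 00 00 00 00.
K' ⊕ ipad = 5c 36 36 36 36 36 36.  K' ⊕ opad = 36 5c 5c 5c 5c 5c 5c.
Inner input = (K'⊕ipad) ∥ m = 5c 36 36 36 36 36 36 ∥ 31 45 1c.
Inner hash: even-index sum = 323 mod 256 = 67; odd-index sum = 239 mod 256 = 239 → 43 ef.
Outer input = (K'⊕opad) ∥ inner = 36 5c 5c 5c 5c 5c 5c ∥ 43 ef.
Outer hash (tag): even-index sum = 569 mod 256 = 57; odd-index sum = 343 mod 256 = 87 → 39 57.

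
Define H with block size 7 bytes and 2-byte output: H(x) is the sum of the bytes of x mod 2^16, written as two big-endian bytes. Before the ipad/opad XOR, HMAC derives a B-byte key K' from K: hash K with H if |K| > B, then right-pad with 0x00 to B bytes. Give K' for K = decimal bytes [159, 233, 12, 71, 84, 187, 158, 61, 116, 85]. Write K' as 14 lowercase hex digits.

048e0000000000

|K| = 10 > B = 7, so first hash the key.
H(K): sum = 159+233+12+71+84+187+158+61+116+85 = 1166 → 04 8e.
Zero-pad H(K) = 04 8e to 7 bytes: K' = 04 8e 00 00 00 00 00.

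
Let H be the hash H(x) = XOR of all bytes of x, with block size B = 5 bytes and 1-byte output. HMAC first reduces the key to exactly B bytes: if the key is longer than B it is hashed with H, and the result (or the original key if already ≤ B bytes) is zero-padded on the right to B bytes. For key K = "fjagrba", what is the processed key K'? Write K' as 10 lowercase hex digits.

|K| = 7 > B = 5, so first hash the key.
H(K): XOR 66⊕6a⊕61⊕67⊕72⊕62⊕61 = 7b.
Zero-pad H(K) = 7b to 5 bytes: K' = 7b 00 00 00 00.

7b00000000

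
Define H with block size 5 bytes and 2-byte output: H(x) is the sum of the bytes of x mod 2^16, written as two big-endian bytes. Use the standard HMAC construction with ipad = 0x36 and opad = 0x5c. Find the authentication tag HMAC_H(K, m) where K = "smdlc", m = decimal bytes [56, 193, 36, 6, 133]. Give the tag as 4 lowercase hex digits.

0153

Key "smdlc" = 73 6d 64 6c 63 is exactly B = 5 bytes: K' = 73 6d 64 6c 63.
K' ⊕ ipad = 45 5b 52 5a 55.  K' ⊕ opad = 2f 31 38 30 3f.
Inner input = (K'⊕ipad) ∥ m = 45 5b 52 5a 55 ∥ 38 c1 24 06 85.
Inner hash: sum = 69+91+82+90+85+56+193+36+6+133 = 841 → 03 49.
Outer input = (K'⊕opad) ∥ inner = 2f 31 38 30 3f ∥ 03 49.
Outer hash (tag): sum = 47+49+56+48+63+3+73 = 339 → 01 53.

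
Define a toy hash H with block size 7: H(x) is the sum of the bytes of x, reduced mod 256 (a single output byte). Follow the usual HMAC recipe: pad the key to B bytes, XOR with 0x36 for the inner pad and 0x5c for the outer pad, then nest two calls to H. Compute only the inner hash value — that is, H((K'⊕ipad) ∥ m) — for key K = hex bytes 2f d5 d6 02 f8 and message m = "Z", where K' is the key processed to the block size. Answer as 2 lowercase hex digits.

Key hex bytes 2f d5 d6 02 f8 is 5 bytes ≤ B = 7; zero-pad to 7 bytes: K' = 2f d5 d6 02 f8 00 00.
K' ⊕ ipad = 19 e3 e0 34 ce 36 36.
Inner input = 19 e3 e0 34 ce 36 36 ∥ 5a.
Inner hash: sum = 25+227+224+52+206+54+54+90 = 932; mod 256 = 164 → a4.

a4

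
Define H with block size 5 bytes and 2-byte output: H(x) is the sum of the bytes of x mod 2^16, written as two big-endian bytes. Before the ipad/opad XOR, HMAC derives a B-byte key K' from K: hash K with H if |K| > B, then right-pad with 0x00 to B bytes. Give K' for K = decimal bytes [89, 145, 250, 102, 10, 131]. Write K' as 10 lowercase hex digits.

|K| = 6 > B = 5, so first hash the key.
H(K): sum = 89+145+250+102+10+131 = 727 → 02 d7.
Zero-pad H(K) = 02 d7 to 5 bytes: K' = 02 d7 00 00 00.

02d7000000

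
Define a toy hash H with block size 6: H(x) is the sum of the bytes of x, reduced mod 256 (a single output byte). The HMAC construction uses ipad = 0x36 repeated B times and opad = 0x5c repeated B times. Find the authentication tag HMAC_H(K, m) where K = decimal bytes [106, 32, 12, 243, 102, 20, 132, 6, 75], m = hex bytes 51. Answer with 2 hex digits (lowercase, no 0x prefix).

9d

Key decimal bytes [106, 32, 12, 243, 102, 20, 132, 6, 75] = 6a 20 0c f3 66 14 84 06 4b is 9 bytes > B = 6, so hash it first: H(key) = d8, then zero-pad to 6 bytes: K' = d8 00 00 00 00 00.
K' ⊕ ipad = ee 36 36 36 36 36.  K' ⊕ opad = 84 5c 5c 5c 5c 5c.
Inner input = (K'⊕ipad) ∥ m = ee 36 36 36 36 36 ∥ 51.
Inner hash: sum = 238+54+54+54+54+54+81 = 589; mod 256 = 77 → 4d.
Outer input = (K'⊕opad) ∥ inner = 84 5c 5c 5c 5c 5c ∥ 4d.
Outer hash (tag): sum = 132+92+92+92+92+92+77 = 669; mod 256 = 157 → 9d.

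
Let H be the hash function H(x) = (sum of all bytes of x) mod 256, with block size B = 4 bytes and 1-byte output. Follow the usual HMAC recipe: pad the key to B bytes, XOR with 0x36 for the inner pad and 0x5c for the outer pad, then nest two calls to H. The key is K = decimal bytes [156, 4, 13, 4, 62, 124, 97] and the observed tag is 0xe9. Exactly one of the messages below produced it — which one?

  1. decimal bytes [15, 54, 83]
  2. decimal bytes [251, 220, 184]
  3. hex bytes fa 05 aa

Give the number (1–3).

3

Key decimal bytes [156, 4, 13, 4, 62, 124, 97] = 9c 04 0d 04 3e 7c 61 is 7 bytes > B = 4, so hash it first: H(key) = cc, then zero-pad to 4 bytes: K' = cc 00 00 00.
K' ⊕ ipad = fa 36 36 36; K' ⊕ opad = 90 5c 5c 5c.
m1: inner = H(fa 36 36 36 0f 36 53) = 34; tag = H(90 5c 5c 5c 34) = d8
m2: inner = H(fa 36 36 36 fb dc b8) = 2b; tag = H(90 5c 5c 5c 2b) = cf
m3: inner = H(fa 36 36 36 fa 05 aa) = 45; tag = H(90 5c 5c 5c 45) = e9 ← matches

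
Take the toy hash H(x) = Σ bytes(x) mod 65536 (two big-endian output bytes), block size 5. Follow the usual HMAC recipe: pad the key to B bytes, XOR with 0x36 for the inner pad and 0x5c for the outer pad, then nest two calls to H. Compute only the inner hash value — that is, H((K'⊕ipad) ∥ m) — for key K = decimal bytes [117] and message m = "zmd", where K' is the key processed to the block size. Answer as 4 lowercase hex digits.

0266

Key decimal bytes [117] = 75 is 1 byte ≤ B = 5; zero-pad to 5 bytes: K' = 75 00 00 00 00.
K' ⊕ ipad = 43 36 36 36 36.
Inner input = 43 36 36 36 36 ∥ 7a 6d 64.
Inner hash: sum = 67+54+54+54+54+122+109+100 = 614 → 02 66.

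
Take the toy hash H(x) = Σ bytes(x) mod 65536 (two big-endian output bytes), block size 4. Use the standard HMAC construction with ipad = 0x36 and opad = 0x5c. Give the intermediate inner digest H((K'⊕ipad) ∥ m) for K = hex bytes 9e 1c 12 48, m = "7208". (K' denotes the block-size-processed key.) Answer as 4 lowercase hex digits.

0245

Key hex bytes 9e 1c 12 48 is exactly B = 4 bytes: K' = 9e 1c 12 48.
K' ⊕ ipad = a8 2a 24 7e.
Inner input = a8 2a 24 7e ∥ 37 32 30 38.
Inner hash: sum = 168+42+36+126+55+50+48+56 = 581 → 02 45.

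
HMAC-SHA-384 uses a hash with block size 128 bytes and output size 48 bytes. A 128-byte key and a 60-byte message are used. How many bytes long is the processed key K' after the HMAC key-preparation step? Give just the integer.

128

Key is 128 ≤ 128 bytes, zero-padded: |K'| = 128.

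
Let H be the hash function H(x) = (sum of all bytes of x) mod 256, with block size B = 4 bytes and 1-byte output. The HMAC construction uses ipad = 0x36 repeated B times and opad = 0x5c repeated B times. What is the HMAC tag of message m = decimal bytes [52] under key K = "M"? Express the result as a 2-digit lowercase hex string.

Key "M" = 4d is 1 byte ≤ B = 4; zero-pad to 4 bytes: K' = 4d 00 00 00.
K' ⊕ ipad = 7b 36 36 36.  K' ⊕ opad = 11 5c 5c 5c.
Inner input = (K'⊕ipad) ∥ m = 7b 36 36 36 ∥ 34.
Inner hash: sum = 123+54+54+54+52 = 337; mod 256 = 81 → 51.
Outer input = (K'⊕opad) ∥ inner = 11 5c 5c 5c ∥ 51.
Outer hash (tag): sum = 17+92+92+92+81 = 374; mod 256 = 118 → 76.

76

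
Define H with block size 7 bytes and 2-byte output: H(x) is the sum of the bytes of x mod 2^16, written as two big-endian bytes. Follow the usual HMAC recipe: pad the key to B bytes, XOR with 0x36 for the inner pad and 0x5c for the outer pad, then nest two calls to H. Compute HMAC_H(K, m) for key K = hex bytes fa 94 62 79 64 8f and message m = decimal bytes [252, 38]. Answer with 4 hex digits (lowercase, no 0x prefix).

03b0

Key hex bytes fa 94 62 79 64 8f is 6 bytes ≤ B = 7; zero-pad to 7 bytes: K' = fa 94 62 79 64 8f 00.
K' ⊕ ipad = cc a2 54 4f 52 b9 36.  K' ⊕ opad = a6 c8 3e 25 38 d3 5c.
Inner input = (K'⊕ipad) ∥ m = cc a2 54 4f 52 b9 36 ∥ fc 26.
Inner hash: sum = 204+162+84+79+82+185+54+252+38 = 1140 → 04 74.
Outer input = (K'⊕opad) ∥ inner = a6 c8 3e 25 38 d3 5c ∥ 04 74.
Outer hash (tag): sum = 166+200+62+37+56+211+92+4+116 = 944 → 03 b0.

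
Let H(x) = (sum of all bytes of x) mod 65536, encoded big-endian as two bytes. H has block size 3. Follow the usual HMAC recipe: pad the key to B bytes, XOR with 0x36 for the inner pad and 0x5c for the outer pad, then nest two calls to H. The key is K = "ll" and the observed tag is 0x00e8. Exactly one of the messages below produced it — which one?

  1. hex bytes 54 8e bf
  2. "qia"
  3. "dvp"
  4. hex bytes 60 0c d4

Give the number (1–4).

Key "ll" = 6c 6c is 2 bytes ≤ B = 3; zero-pad to 3 bytes: K' = 6c 6c 00.
K' ⊕ ipad = 5a 5a 36; K' ⊕ opad = 30 30 5c.
m1: inner = H(5a 5a 36 54 8e bf) = 02 8b; tag = H(30 30 5c 02 8b) = 0149
m2: inner = H(5a 5a 36 71 69 61) = 02 25; tag = H(30 30 5c 02 25) = 00e3
m3: inner = H(5a 5a 36 64 76 70) = 02 34; tag = H(30 30 5c 02 34) = 00f2
m4: inner = H(5a 5a 36 60 0c d4) = 02 2a; tag = H(30 30 5c 02 2a) = 00e8 ← matches

4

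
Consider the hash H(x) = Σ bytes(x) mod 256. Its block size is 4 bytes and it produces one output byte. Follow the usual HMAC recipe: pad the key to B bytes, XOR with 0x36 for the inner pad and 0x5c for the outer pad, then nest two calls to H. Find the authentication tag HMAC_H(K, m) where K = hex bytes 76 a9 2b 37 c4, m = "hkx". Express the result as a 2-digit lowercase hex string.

Key hex bytes 76 a9 2b 37 c4 is 5 bytes > B = 4, so hash it first: H(key) = 45, then zero-pad to 4 bytes: K' = 45 00 00 00.
K' ⊕ ipad = 73 36 36 36.  K' ⊕ opad = 19 5c 5c 5c.
Inner input = (K'⊕ipad) ∥ m = 73 36 36 36 ∥ 68 6b 78.
Inner hash: sum = 115+54+54+54+104+107+120 = 608; mod 256 = 96 → 60.
Outer input = (K'⊕opad) ∥ inner = 19 5c 5c 5c ∥ 60.
Outer hash (tag): sum = 25+92+92+92+96 = 397; mod 256 = 141 → 8d.

8d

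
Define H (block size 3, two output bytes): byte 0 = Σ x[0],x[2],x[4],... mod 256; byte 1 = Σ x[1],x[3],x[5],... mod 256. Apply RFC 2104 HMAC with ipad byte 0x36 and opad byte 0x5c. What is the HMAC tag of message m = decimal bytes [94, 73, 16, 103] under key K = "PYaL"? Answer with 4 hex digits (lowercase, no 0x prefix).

Key "PYaL" = 50 59 61 4c is 4 bytes > B = 3, so hash it first: H(key) = b1 a5, then zero-pad to 3 bytes: K' = b1 a5 00.
K' ⊕ ipad = 87 93 36.  K' ⊕ opad = ed f9 5c.
Inner input = (K'⊕ipad) ∥ m = 87 93 36 ∥ 5e 49 10 67.
Inner hash: even-index sum = 365 mod 256 = 109; odd-index sum = 257 mod 256 = 1 → 6d 01.
Outer input = (K'⊕opad) ∥ inner = ed f9 5c ∥ 6d 01.
Outer hash (tag): even-index sum = 330 mod 256 = 74; odd-index sum = 358 mod 256 = 102 → 4a 66.

4a66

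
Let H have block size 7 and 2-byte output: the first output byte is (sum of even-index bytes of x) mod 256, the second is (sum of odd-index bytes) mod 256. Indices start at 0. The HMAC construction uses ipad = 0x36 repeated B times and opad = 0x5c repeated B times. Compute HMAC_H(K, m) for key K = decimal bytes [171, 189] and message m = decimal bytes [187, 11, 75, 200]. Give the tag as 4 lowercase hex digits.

08ab

Key decimal bytes [171, 189] = ab bd is 2 bytes ≤ B = 7; zero-pad to 7 bytes: K' = ab bd 00 00 00 00 00.
K' ⊕ ipad = 9d 8b 36 36 36 36 36.  K' ⊕ opad = f7 e1 5c 5c 5c 5c 5c.
Inner input = (K'⊕ipad) ∥ m = 9d 8b 36 36 36 36 36 ∥ bb 0b 4b c8.
Inner hash: even-index sum = 530 mod 256 = 18; odd-index sum = 509 mod 256 = 253 → 12 fd.
Outer input = (K'⊕opad) ∥ inner = f7 e1 5c 5c 5c 5c 5c ∥ 12 fd.
Outer hash (tag): even-index sum = 776 mod 256 = 8; odd-index sum = 427 mod 256 = 171 → 08 ab.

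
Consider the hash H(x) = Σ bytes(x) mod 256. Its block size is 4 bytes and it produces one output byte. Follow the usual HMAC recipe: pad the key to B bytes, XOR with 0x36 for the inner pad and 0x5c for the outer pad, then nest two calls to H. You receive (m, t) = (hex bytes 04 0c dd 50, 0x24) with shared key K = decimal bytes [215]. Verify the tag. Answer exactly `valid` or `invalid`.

invalid

Key decimal bytes [215] = d7 is 1 byte ≤ B = 4; zero-pad to 4 bytes: K' = d7 00 00 00.
K' ⊕ ipad = e1 36 36 36; K' ⊕ opad = 8b 5c 5c 5c.
Inner hash: sum = 225+54+54+54+4+12+221+80 = 704; mod 256 = 192 → c0.
Outer hash (recomputed tag): sum = 139+92+92+92+192 = 607; mod 256 = 95 → 5f.
Recomputed tag = 5f; claimed = 24 → mismatch.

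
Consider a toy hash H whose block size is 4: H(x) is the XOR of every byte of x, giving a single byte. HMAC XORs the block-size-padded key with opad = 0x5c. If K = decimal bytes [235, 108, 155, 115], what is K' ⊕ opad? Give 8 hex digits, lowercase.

Key decimal bytes [235, 108, 155, 115] = eb 6c 9b 73 is exactly B = 4 bytes: K' = eb 6c 9b 73.
XOR each byte with 0x5c: eb⊕5c=b7, 6c⊕5c=30, 9b⊕5c=c7, 73⊕5c=2f.

b730c72f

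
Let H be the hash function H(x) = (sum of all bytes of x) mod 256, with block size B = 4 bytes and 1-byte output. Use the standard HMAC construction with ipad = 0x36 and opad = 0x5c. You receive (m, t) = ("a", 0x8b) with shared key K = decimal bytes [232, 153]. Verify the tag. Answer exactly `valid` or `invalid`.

Key decimal bytes [232, 153] = e8 99 is 2 bytes ≤ B = 4; zero-pad to 4 bytes: K' = e8 99 00 00.
K' ⊕ ipad = de af 36 36; K' ⊕ opad = b4 c5 5c 5c.
Inner hash: sum = 222+175+54+54+97 = 602; mod 256 = 90 → 5a.
Outer hash (recomputed tag): sum = 180+197+92+92+90 = 651; mod 256 = 139 → 8b.
Recomputed tag = 8b; claimed = 8b → match.

valid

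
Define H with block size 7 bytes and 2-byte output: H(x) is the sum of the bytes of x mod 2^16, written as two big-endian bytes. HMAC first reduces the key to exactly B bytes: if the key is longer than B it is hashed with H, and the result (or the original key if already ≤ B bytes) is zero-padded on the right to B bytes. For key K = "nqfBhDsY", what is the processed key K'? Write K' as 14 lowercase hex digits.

|K| = 8 > B = 7, so first hash the key.
H(K): sum = 110+113+102+66+104+68+115+89 = 767 → 02 ff.
Zero-pad H(K) = 02 ff to 7 bytes: K' = 02 ff 00 00 00 00 00.

02ff0000000000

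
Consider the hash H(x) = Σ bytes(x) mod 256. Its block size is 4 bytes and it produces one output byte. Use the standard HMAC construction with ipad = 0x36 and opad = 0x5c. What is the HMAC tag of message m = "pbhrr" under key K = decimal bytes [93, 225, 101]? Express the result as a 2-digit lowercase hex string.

Key decimal bytes [93, 225, 101] = 5d e1 65 is 3 bytes ≤ B = 4; zero-pad to 4 bytes: K' = 5d e1 65 00.
K' ⊕ ipad = 6b d7 53 36.  K' ⊕ opad = 01 bd 39 5c.
Inner input = (K'⊕ipad) ∥ m = 6b d7 53 36 ∥ 70 62 68 72 72.
Inner hash: sum = 107+215+83+54+112+98+104+114+114 = 1001; mod 256 = 233 → e9.
Outer input = (K'⊕opad) ∥ inner = 01 bd 39 5c ∥ e9.
Outer hash (tag): sum = 1+189+57+92+233 = 572; mod 256 = 60 → 3c.

3c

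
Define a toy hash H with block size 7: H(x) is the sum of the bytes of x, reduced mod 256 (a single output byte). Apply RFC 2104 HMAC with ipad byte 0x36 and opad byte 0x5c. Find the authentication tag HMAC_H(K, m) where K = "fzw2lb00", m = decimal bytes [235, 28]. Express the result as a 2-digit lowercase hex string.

df

Key "fzw2lb00" = 66 7a 77 32 6c 62 30 30 is 8 bytes > B = 7, so hash it first: H(key) = b7, then zero-pad to 7 bytes: K' = b7 00 00 00 00 00 00.
K' ⊕ ipad = 81 36 36 36 36 36 36.  K' ⊕ opad = eb 5c 5c 5c 5c 5c 5c.
Inner input = (K'⊕ipad) ∥ m = 81 36 36 36 36 36 36 ∥ eb 1c.
Inner hash: sum = 129+54+54+54+54+54+54+235+28 = 716; mod 256 = 204 → cc.
Outer input = (K'⊕opad) ∥ inner = eb 5c 5c 5c 5c 5c 5c ∥ cc.
Outer hash (tag): sum = 235+92+92+92+92+92+92+204 = 991; mod 256 = 223 → df.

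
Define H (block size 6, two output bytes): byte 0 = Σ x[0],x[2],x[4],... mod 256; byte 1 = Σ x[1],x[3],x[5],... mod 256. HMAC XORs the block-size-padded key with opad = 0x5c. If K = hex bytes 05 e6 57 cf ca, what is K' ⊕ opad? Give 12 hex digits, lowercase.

59ba0b93965c

Key hex bytes 05 e6 57 cf ca is 5 bytes ≤ B = 6; zero-pad to 6 bytes: K' = 05 e6 57 cf ca 00.
XOR each byte with 0x5c: 05⊕5c=59, e6⊕5c=ba, 57⊕5c=0b, cf⊕5c=93, ca⊕5c=96, 00⊕5c=5c.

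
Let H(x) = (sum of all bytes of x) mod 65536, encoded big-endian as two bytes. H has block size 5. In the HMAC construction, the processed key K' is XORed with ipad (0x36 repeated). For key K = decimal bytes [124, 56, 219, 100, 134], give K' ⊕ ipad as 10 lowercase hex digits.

Key decimal bytes [124, 56, 219, 100, 134] = 7c 38 db 64 86 is exactly B = 5 bytes: K' = 7c 38 db 64 86.
XOR each byte with 0x36: 7c⊕36=4a, 38⊕36=0e, db⊕36=ed, 64⊕36=52, 86⊕36=b0.

4a0eed52b0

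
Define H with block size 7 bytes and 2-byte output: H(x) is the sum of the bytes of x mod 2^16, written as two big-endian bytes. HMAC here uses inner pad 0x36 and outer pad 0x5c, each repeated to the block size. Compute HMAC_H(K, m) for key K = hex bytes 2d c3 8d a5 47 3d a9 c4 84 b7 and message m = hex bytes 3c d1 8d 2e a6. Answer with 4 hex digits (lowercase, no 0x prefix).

0262

Key hex bytes 2d c3 8d a5 47 3d a9 c4 84 b7 is 10 bytes > B = 7, so hash it first: H(key) = 05 4e, then zero-pad to 7 bytes: K' = 05 4e 00 00 00 00 00.
K' ⊕ ipad = 33 78 36 36 36 36 36.  K' ⊕ opad = 59 12 5c 5c 5c 5c 5c.
Inner input = (K'⊕ipad) ∥ m = 33 78 36 36 36 36 36 ∥ 3c d1 8d 2e a6.
Inner hash: sum = 51+120+54+54+54+54+54+60+209+141+46+166 = 1063 → 04 27.
Outer input = (K'⊕opad) ∥ inner = 59 12 5c 5c 5c 5c 5c ∥ 04 27.
Outer hash (tag): sum = 89+18+92+92+92+92+92+4+39 = 610 → 02 62.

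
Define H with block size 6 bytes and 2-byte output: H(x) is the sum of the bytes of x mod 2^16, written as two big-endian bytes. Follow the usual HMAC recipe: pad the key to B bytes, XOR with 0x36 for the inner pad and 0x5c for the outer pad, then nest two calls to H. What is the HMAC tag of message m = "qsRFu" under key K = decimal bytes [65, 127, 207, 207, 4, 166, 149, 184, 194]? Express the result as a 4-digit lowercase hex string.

Key decimal bytes [65, 127, 207, 207, 4, 166, 149, 184, 194] = 41 7f cf cf 04 a6 95 b8 c2 is 9 bytes > B = 6, so hash it first: H(key) = 05 17, then zero-pad to 6 bytes: K' = 05 17 00 00 00 00.
K' ⊕ ipad = 33 21 36 36 36 36.  K' ⊕ opad = 59 4b 5c 5c 5c 5c.
Inner input = (K'⊕ipad) ∥ m = 33 21 36 36 36 36 ∥ 71 73 52 46 75.
Inner hash: sum = 51+33+54+54+54+54+113+115+82+70+117 = 797 → 03 1d.
Outer input = (K'⊕opad) ∥ inner = 59 4b 5c 5c 5c 5c ∥ 03 1d.
Outer hash (tag): sum = 89+75+92+92+92+92+3+29 = 564 → 02 34.

0234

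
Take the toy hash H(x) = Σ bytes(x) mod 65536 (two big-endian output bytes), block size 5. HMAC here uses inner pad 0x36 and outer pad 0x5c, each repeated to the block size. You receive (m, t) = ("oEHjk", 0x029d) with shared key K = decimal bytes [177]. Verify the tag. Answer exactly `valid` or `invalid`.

Key decimal bytes [177] = b1 is 1 byte ≤ B = 5; zero-pad to 5 bytes: K' = b1 00 00 00 00.
K' ⊕ ipad = 87 36 36 36 36; K' ⊕ opad = ed 5c 5c 5c 5c.
Inner hash: sum = 135+54+54+54+54+111+69+72+106+107 = 816 → 03 30.
Outer hash (recomputed tag): sum = 237+92+92+92+92+3+48 = 656 → 02 90.
Recomputed tag = 0290; claimed = 029d → mismatch.

invalid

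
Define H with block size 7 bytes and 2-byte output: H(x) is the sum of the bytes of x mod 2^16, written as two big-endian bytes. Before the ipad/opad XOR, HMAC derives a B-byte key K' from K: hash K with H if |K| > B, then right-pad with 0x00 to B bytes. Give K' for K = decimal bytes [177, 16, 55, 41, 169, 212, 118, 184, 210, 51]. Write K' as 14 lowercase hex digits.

|K| = 10 > B = 7, so first hash the key.
H(K): sum = 177+16+55+41+169+212+118+184+210+51 = 1233 → 04 d1.
Zero-pad H(K) = 04 d1 to 7 bytes: K' = 04 d1 00 00 00 00 00.

04d10000000000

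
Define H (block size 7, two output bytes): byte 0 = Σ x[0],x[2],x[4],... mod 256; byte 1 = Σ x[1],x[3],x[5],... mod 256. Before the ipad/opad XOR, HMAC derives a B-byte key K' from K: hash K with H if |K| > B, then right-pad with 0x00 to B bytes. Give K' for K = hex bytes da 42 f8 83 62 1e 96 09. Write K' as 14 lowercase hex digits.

caec0000000000

|K| = 8 > B = 7, so first hash the key.
H(K): even-index sum = 714 mod 256 = 202; odd-index sum = 236 mod 256 = 236 → ca ec.
Zero-pad H(K) = ca ec to 7 bytes: K' = ca ec 00 00 00 00 00.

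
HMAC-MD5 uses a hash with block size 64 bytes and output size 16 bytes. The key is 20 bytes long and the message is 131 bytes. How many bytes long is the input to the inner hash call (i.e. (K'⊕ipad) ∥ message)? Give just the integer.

195

Key is 20 ≤ 64 bytes, zero-padded: |K'| = 64.
Inner input = (K'⊕ipad) ∥ m → 64 + 131 = 195 bytes.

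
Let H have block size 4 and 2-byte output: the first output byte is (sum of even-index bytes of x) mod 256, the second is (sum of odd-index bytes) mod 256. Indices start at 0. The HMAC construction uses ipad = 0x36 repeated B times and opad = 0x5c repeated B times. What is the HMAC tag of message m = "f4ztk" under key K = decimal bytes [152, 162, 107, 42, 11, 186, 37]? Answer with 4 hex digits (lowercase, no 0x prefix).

51c4

Key decimal bytes [152, 162, 107, 42, 11, 186, 37] = 98 a2 6b 2a 0b ba 25 is 7 bytes > B = 4, so hash it first: H(key) = 33 86, then zero-pad to 4 bytes: K' = 33 86 00 00.
K' ⊕ ipad = 05 b0 36 36.  K' ⊕ opad = 6f da 5c 5c.
Inner input = (K'⊕ipad) ∥ m = 05 b0 36 36 ∥ 66 34 7a 74 6b.
Inner hash: even-index sum = 390 mod 256 = 134; odd-index sum = 398 mod 256 = 142 → 86 8e.
Outer input = (K'⊕opad) ∥ inner = 6f da 5c 5c ∥ 86 8e.
Outer hash (tag): even-index sum = 337 mod 256 = 81; odd-index sum = 452 mod 256 = 196 → 51 c4.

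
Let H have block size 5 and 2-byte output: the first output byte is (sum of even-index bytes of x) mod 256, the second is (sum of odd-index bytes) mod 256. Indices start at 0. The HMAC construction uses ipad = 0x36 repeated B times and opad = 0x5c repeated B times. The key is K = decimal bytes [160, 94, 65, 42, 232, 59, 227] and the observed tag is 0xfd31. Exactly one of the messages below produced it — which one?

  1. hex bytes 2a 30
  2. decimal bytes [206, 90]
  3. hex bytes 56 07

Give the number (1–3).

1

Key decimal bytes [160, 94, 65, 42, 232, 59, 227] = a0 5e 41 2a e8 3b e3 is 7 bytes > B = 5, so hash it first: H(key) = ac c3, then zero-pad to 5 bytes: K' = ac c3 00 00 00.
K' ⊕ ipad = 9a f5 36 36 36; K' ⊕ opad = f0 9f 5c 5c 5c.
m1: inner = H(9a f5 36 36 36 2a 30) = 36 55; tag = H(f0 9f 5c 5c 5c 36 55) = fd31 ← matches
m2: inner = H(9a f5 36 36 36 ce 5a) = 60 f9; tag = H(f0 9f 5c 5c 5c 60 f9) = a15b
m3: inner = H(9a f5 36 36 36 56 07) = 0d 81; tag = H(f0 9f 5c 5c 5c 0d 81) = 2908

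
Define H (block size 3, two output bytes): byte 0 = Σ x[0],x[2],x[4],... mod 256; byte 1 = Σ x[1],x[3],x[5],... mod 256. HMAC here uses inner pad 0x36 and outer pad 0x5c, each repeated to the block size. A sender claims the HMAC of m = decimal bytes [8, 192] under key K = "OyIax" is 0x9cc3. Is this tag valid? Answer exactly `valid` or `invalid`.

Key "OyIax" = 4f 79 49 61 78 is 5 bytes > B = 3, so hash it first: H(key) = 10 da, then zero-pad to 3 bytes: K' = 10 da 00.
K' ⊕ ipad = 26 ec 36; K' ⊕ opad = 4c 86 5c.
Inner hash: even-index sum = 284 mod 256 = 28; odd-index sum = 244 mod 256 = 244 → 1c f4.
Outer hash (recomputed tag): even-index sum = 412 mod 256 = 156; odd-index sum = 162 mod 256 = 162 → 9c a2.
Recomputed tag = 9ca2; claimed = 9cc3 → mismatch.

invalid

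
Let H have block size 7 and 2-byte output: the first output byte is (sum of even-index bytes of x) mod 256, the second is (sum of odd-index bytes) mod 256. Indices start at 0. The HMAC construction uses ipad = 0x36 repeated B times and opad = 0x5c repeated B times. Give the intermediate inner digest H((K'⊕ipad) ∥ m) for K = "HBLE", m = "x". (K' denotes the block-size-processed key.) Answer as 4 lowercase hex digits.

6495

Key "HBLE" = 48 42 4c 45 is 4 bytes ≤ B = 7; zero-pad to 7 bytes: K' = 48 42 4c 45 00 00 00.
K' ⊕ ipad = 7e 74 7a 73 36 36 36.
Inner input = 7e 74 7a 73 36 36 36 ∥ 78.
Inner hash: even-index sum = 356 mod 256 = 100; odd-index sum = 405 mod 256 = 149 → 64 95.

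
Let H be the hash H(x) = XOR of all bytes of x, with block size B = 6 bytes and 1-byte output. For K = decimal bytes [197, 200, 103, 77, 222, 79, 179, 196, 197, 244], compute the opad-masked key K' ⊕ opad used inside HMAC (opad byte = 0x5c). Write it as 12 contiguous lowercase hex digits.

ac5c5c5c5c5c

Key decimal bytes [197, 200, 103, 77, 222, 79, 179, 196, 197, 244] = c5 c8 67 4d de 4f b3 c4 c5 f4 is 10 bytes > B = 6, so hash it first: H(key) = f0, then zero-pad to 6 bytes: K' = f0 00 00 00 00 00.
XOR each byte with 0x5c: f0⊕5c=ac, 00⊕5c=5c, 00⊕5c=5c, 00⊕5c=5c, 00⊕5c=5c, 00⊕5c=5c.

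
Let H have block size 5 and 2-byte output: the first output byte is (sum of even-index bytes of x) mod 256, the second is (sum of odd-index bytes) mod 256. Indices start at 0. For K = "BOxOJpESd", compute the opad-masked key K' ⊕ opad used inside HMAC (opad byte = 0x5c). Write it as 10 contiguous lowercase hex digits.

Key "BOxOJpESd" = 42 4f 78 4f 4a 70 45 53 64 is 9 bytes > B = 5, so hash it first: H(key) = ad 61, then zero-pad to 5 bytes: K' = ad 61 00 00 00.
XOR each byte with 0x5c: ad⊕5c=f1, 61⊕5c=3d, 00⊕5c=5c, 00⊕5c=5c, 00⊕5c=5c.

f13d5c5c5c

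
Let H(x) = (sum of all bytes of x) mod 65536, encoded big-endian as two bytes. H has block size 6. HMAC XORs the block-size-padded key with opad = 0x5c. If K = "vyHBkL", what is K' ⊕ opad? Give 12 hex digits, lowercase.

Key "vyHBkL" = 76 79 48 42 6b 4c is exactly B = 6 bytes: K' = 76 79 48 42 6b 4c.
XOR each byte with 0x5c: 76⊕5c=2a, 79⊕5c=25, 48⊕5c=14, 42⊕5c=1e, 6b⊕5c=37, 4c⊕5c=10.

2a25141e3710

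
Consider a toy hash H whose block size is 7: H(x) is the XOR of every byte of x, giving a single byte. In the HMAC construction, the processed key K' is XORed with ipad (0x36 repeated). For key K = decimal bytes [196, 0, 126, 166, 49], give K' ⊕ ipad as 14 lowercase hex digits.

f2364890073636

Key decimal bytes [196, 0, 126, 166, 49] = c4 00 7e a6 31 is 5 bytes ≤ B = 7; zero-pad to 7 bytes: K' = c4 00 7e a6 31 00 00.
XOR each byte with 0x36: c4⊕36=f2, 00⊕36=36, 7e⊕36=48, a6⊕36=90, 31⊕36=07, 00⊕36=36, 00⊕36=36.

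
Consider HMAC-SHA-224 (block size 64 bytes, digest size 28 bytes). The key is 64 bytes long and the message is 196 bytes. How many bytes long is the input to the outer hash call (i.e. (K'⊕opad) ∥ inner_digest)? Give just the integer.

Key is 64 ≤ 64 bytes, zero-padded: |K'| = 64.
Outer input = (K'⊕opad) ∥ H(inner) → 64 + 28 = 92 bytes.

92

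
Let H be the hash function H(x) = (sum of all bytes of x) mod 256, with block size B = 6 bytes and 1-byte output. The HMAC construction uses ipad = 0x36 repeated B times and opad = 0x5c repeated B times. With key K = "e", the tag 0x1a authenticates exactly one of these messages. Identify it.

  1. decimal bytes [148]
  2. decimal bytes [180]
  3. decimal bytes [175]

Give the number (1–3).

2

Key "e" = 65 is 1 byte ≤ B = 6; zero-pad to 6 bytes: K' = 65 00 00 00 00 00.
K' ⊕ ipad = 53 36 36 36 36 36; K' ⊕ opad = 39 5c 5c 5c 5c 5c.
m1: inner = H(53 36 36 36 36 36 94) = f5; tag = H(39 5c 5c 5c 5c 5c f5) = fa
m2: inner = H(53 36 36 36 36 36 b4) = 15; tag = H(39 5c 5c 5c 5c 5c 15) = 1a ← matches
m3: inner = H(53 36 36 36 36 36 af) = 10; tag = H(39 5c 5c 5c 5c 5c 10) = 15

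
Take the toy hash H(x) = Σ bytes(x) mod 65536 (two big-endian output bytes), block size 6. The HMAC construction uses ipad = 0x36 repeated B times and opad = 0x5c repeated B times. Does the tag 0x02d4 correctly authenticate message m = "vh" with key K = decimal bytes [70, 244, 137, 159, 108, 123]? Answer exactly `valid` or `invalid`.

Key decimal bytes [70, 244, 137, 159, 108, 123] = 46 f4 89 9f 6c 7b is exactly B = 6 bytes: K' = 46 f4 89 9f 6c 7b.
K' ⊕ ipad = 70 c2 bf a9 5a 4d; K' ⊕ opad = 1a a8 d5 c3 30 27.
Inner hash: sum = 112+194+191+169+90+77+118+104 = 1055 → 04 1f.
Outer hash (recomputed tag): sum = 26+168+213+195+48+39+4+31 = 724 → 02 d4.
Recomputed tag = 02d4; claimed = 02d4 → match.

valid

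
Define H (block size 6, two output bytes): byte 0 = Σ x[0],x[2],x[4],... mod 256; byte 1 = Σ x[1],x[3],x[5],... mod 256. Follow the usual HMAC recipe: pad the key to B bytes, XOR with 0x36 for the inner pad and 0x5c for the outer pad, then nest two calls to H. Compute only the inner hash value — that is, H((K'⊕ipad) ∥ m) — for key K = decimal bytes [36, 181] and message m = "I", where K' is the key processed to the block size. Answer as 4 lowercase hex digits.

c7ef

Key decimal bytes [36, 181] = 24 b5 is 2 bytes ≤ B = 6; zero-pad to 6 bytes: K' = 24 b5 00 00 00 00.
K' ⊕ ipad = 12 83 36 36 36 36.
Inner input = 12 83 36 36 36 36 ∥ 49.
Inner hash: even-index sum = 199 mod 256 = 199; odd-index sum = 239 mod 256 = 239 → c7 ef.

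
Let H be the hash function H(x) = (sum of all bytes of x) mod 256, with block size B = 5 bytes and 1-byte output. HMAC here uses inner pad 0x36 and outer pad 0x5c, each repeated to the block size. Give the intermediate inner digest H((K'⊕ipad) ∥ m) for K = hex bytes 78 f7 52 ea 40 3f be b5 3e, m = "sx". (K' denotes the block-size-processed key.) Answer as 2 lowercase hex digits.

b0

Key hex bytes 78 f7 52 ea 40 3f be b5 3e is 9 bytes > B = 5, so hash it first: H(key) = db, then zero-pad to 5 bytes: K' = db 00 00 00 00.
K' ⊕ ipad = ed 36 36 36 36.
Inner input = ed 36 36 36 36 ∥ 73 78.
Inner hash: sum = 237+54+54+54+54+115+120 = 688; mod 256 = 176 → b0.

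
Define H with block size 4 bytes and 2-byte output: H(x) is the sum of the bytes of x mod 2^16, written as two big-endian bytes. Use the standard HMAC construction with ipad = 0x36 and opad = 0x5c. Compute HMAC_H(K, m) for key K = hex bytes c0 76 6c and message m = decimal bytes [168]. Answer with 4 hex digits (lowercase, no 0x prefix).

01c2

Key hex bytes c0 76 6c is 3 bytes ≤ B = 4; zero-pad to 4 bytes: K' = c0 76 6c 00.
K' ⊕ ipad = f6 40 5a 36.  K' ⊕ opad = 9c 2a 30 5c.
Inner input = (K'⊕ipad) ∥ m = f6 40 5a 36 ∥ a8.
Inner hash: sum = 246+64+90+54+168 = 622 → 02 6e.
Outer input = (K'⊕opad) ∥ inner = 9c 2a 30 5c ∥ 02 6e.
Outer hash (tag): sum = 156+42+48+92+2+110 = 450 → 01 c2.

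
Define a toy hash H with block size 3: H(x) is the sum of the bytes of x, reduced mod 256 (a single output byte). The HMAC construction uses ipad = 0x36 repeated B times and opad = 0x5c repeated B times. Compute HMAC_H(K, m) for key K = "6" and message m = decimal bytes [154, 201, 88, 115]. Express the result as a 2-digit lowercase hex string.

Key "6" = 36 is 1 byte ≤ B = 3; zero-pad to 3 bytes: K' = 36 00 00.
K' ⊕ ipad = 00 36 36.  K' ⊕ opad = 6a 5c 5c.
Inner input = (K'⊕ipad) ∥ m = 00 36 36 ∥ 9a c9 58 73.
Inner hash: sum = 0+54+54+154+201+88+115 = 666; mod 256 = 154 → 9a.
Outer input = (K'⊕opad) ∥ inner = 6a 5c 5c ∥ 9a.
Outer hash (tag): sum = 106+92+92+154 = 444; mod 256 = 188 → bc.

bc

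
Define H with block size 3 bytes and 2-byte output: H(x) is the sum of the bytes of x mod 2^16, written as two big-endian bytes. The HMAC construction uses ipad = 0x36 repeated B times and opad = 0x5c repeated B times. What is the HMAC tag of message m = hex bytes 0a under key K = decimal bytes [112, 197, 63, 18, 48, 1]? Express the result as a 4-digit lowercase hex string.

029c

Key decimal bytes [112, 197, 63, 18, 48, 1] = 70 c5 3f 12 30 01 is 6 bytes > B = 3, so hash it first: H(key) = 01 b7, then zero-pad to 3 bytes: K' = 01 b7 00.
K' ⊕ ipad = 37 81 36.  K' ⊕ opad = 5d eb 5c.
Inner input = (K'⊕ipad) ∥ m = 37 81 36 ∥ 0a.
Inner hash: sum = 55+129+54+10 = 248 → 00 f8.
Outer input = (K'⊕opad) ∥ inner = 5d eb 5c ∥ 00 f8.
Outer hash (tag): sum = 93+235+92+0+248 = 668 → 02 9c.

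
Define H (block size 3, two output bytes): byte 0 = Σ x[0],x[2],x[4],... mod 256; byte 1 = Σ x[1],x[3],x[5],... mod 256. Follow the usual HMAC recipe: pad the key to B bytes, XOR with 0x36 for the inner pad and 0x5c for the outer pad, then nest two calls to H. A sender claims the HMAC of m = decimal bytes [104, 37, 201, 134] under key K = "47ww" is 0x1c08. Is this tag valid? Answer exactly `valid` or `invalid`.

Key "47ww" = 34 37 77 77 is 4 bytes > B = 3, so hash it first: H(key) = ab ae, then zero-pad to 3 bytes: K' = ab ae 00.
K' ⊕ ipad = 9d 98 36; K' ⊕ opad = f7 f2 5c.
Inner hash: even-index sum = 382 mod 256 = 126; odd-index sum = 457 mod 256 = 201 → 7e c9.
Outer hash (recomputed tag): even-index sum = 540 mod 256 = 28; odd-index sum = 368 mod 256 = 112 → 1c 70.
Recomputed tag = 1c70; claimed = 1c08 → mismatch.

invalid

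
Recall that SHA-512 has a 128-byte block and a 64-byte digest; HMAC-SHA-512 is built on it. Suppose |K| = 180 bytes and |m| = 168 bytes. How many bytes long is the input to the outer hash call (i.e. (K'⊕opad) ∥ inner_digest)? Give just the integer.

Key is 180 > 128 bytes, so it is hashed to 64 bytes then zero-padded to 128: |K'| = 128.
Outer input = (K'⊕opad) ∥ H(inner) → 128 + 64 = 192 bytes.

192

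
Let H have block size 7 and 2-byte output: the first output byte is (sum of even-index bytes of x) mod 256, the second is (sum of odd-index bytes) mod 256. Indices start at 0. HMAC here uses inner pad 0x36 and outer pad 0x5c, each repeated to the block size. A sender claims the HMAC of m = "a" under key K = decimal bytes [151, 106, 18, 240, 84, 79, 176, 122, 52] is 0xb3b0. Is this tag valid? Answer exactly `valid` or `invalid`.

valid

Key decimal bytes [151, 106, 18, 240, 84, 79, 176, 122, 52] = 97 6a 12 f0 54 4f b0 7a 34 is 9 bytes > B = 7, so hash it first: H(key) = e1 23, then zero-pad to 7 bytes: K' = e1 23 00 00 00 00 00.
K' ⊕ ipad = d7 15 36 36 36 36 36; K' ⊕ opad = bd 7f 5c 5c 5c 5c 5c.
Inner hash: even-index sum = 377 mod 256 = 121; odd-index sum = 226 mod 256 = 226 → 79 e2.
Outer hash (recomputed tag): even-index sum = 691 mod 256 = 179; odd-index sum = 432 mod 256 = 176 → b3 b0.
Recomputed tag = b3b0; claimed = b3b0 → match.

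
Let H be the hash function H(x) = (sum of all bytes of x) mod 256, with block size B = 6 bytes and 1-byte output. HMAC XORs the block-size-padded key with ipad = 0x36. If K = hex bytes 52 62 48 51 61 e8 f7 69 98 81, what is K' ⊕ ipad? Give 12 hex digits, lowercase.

393636363636

Key hex bytes 52 62 48 51 61 e8 f7 69 98 81 is 10 bytes > B = 6, so hash it first: H(key) = 0f, then zero-pad to 6 bytes: K' = 0f 00 00 00 00 00.
XOR each byte with 0x36: 0f⊕36=39, 00⊕36=36, 00⊕36=36, 00⊕36=36, 00⊕36=36, 00⊕36=36.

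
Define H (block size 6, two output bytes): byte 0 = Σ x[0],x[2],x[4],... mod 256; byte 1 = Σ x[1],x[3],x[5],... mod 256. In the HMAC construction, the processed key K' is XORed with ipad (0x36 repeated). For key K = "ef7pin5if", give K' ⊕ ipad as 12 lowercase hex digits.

969b36363636

Key "ef7pin5if" = 65 66 37 70 69 6e 35 69 66 is 9 bytes > B = 6, so hash it first: H(key) = a0 ad, then zero-pad to 6 bytes: K' = a0 ad 00 00 00 00.
XOR each byte with 0x36: a0⊕36=96, ad⊕36=9b, 00⊕36=36, 00⊕36=36, 00⊕36=36, 00⊕36=36.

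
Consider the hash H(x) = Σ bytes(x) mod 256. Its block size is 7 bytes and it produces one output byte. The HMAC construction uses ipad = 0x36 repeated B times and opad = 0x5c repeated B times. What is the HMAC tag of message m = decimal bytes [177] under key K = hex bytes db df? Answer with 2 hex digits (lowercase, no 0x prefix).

Key hex bytes db df is 2 bytes ≤ B = 7; zero-pad to 7 bytes: K' = db df 00 00 00 00 00.
K' ⊕ ipad = ed e9 36 36 36 36 36.  K' ⊕ opad = 87 83 5c 5c 5c 5c 5c.
Inner input = (K'⊕ipad) ∥ m = ed e9 36 36 36 36 36 ∥ b1.
Inner hash: sum = 237+233+54+54+54+54+54+177 = 917; mod 256 = 149 → 95.
Outer input = (K'⊕opad) ∥ inner = 87 83 5c 5c 5c 5c 5c ∥ 95.
Outer hash (tag): sum = 135+131+92+92+92+92+92+149 = 875; mod 256 = 107 → 6b.

6b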